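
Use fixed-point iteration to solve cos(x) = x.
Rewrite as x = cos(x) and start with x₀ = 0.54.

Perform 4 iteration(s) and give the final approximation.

Equation: cos(x) = x
Fixed-point form: x = cos(x)
x₀ = 0.54

x_1 = g(0.540000) = 0.857709
x_2 = g(0.857709) = 0.654172
x_3 = g(0.654172) = 0.793552
x_4 = g(0.793552) = 0.701318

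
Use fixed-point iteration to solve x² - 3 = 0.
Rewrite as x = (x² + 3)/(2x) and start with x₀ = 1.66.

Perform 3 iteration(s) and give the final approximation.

Equation: x² - 3 = 0
Fixed-point form: x = (x² + 3)/(2x)
x₀ = 1.66

x_1 = g(1.660000) = 1.733614
x_2 = g(1.733614) = 1.732052
x_3 = g(1.732052) = 1.732051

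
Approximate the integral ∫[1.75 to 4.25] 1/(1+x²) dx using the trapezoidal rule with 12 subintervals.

f(x) = 1/(1+x²)
a = 1.75, b = 4.25, n = 12
h = (b - a)/n = 0.208333

Trapezoidal rule: (h/2)[f(x₀) + 2f(x₁) + 2f(x₂) + ... + f(xₙ)]

x_0 = 1.7500, f(x_0) = 0.246154, coefficient = 1
x_1 = 1.9583, f(x_1) = 0.206822, coefficient = 2
x_2 = 2.1667, f(x_2) = 0.175610, coefficient = 2
x_3 = 2.3750, f(x_3) = 0.150588, coefficient = 2
x_4 = 2.5833, f(x_4) = 0.130317, coefficient = 2
x_5 = 2.7917, f(x_5) = 0.113722, coefficient = 2
x_6 = 3.0000, f(x_6) = 0.100000, coefficient = 2
x_7 = 3.2083, f(x_7) = 0.088547, coefficient = 2
x_8 = 3.4167, f(x_8) = 0.078904, coefficient = 2
x_9 = 3.6250, f(x_9) = 0.070718, coefficient = 2
x_10 = 3.8333, f(x_10) = 0.063717, coefficient = 2
x_11 = 4.0417, f(x_11) = 0.057687, coefficient = 2
x_12 = 4.2500, f(x_12) = 0.052459, coefficient = 1

I ≈ (0.208333/2) × 2.771876 = 0.288737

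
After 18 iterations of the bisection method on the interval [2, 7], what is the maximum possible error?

Bisection error bound: |error| ≤ (b-a)/2^n
|error| ≤ (7 - 2)/2^18 = 5/2^18
|error| ≤ 0.0000190735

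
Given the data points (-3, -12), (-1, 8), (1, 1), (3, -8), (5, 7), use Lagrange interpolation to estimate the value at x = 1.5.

Lagrange interpolation formula:
P(x) = Σ yᵢ × Lᵢ(x)
where Lᵢ(x) = Π_{j≠i} (x - xⱼ)/(xᵢ - xⱼ)

L_0(1.5) = (1.5 - (-1))/(-3 - (-1)) × (1.5 - 1)/(-3 - 1) × (1.5 - 3)/(-3 - 3) × (1.5 - 5)/(-3 - 5) = 0.017090
L_1(1.5) = (1.5 - (-3))/(-1 - (-3)) × (1.5 - 1)/(-1 - 1) × (1.5 - 3)/(-1 - 3) × (1.5 - 5)/(-1 - 5) = -0.123047
L_2(1.5) = (1.5 - (-3))/(1 - (-3)) × (1.5 - (-1))/(1 - (-1)) × (1.5 - 3)/(1 - 3) × (1.5 - 5)/(1 - 5) = 0.922852
L_3(1.5) = (1.5 - (-3))/(3 - (-3)) × (1.5 - (-1))/(3 - (-1)) × (1.5 - 1)/(3 - 1) × (1.5 - 5)/(3 - 5) = 0.205078
L_4(1.5) = (1.5 - (-3))/(5 - (-3)) × (1.5 - (-1))/(5 - (-1)) × (1.5 - 1)/(5 - 1) × (1.5 - 3)/(5 - 3) = -0.021973

P(1.5) = (-12)×L_0(1.5) + 8×L_1(1.5) + 1×L_2(1.5) + (-8)×L_3(1.5) + 7×L_4(1.5)
P(1.5) = -2.061035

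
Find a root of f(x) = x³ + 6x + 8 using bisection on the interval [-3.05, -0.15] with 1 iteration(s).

f(x) = x³ + 6x + 8
Initial interval: [-3.05, -0.15]

Iteration 1:
  c_1 = (-3.050000 + (-0.150000))/2 = -1.600000
  f(c_1) = f(-1.600000) = -5.696000
  f(a) × f(c) ≥ 0, new interval: [-1.600000, -0.150000]

After 1 iteration(s), the approximation is c_1 = -1.600000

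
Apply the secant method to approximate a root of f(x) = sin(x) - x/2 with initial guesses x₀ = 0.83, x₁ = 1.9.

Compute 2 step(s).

f(x) = sin(x) - x/2
x₀ = 0.83, x₁ = 1.9

Secant formula: x_{n+1} = x_n - f(x_n)(x_n - x_{n-1})/(f(x_n) - f(x_{n-1}))

Iteration 1:
  f(0.830000) = 0.322931
  f(1.900000) = -0.003700
  x_2 = 1.900000 - (-0.003700)×(1.900000 - 0.830000)/(-0.003700 - 0.322931)
       = 1.887880
Iteration 2:
  f(1.900000) = -0.003700
  f(1.887880) = 0.006209
  x_3 = 1.887880 - 0.006209×(1.887880 - 1.900000)/(0.006209 - (-0.003700))
       = 1.895474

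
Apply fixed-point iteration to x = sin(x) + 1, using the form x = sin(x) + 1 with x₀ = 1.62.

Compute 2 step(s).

Equation: x = sin(x) + 1
Fixed-point form: x = sin(x) + 1
x₀ = 1.62

x_1 = g(1.620000) = 1.998790
x_2 = g(1.998790) = 1.909800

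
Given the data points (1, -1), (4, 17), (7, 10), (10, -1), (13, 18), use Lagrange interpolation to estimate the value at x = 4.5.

Lagrange interpolation formula:
P(x) = Σ yᵢ × Lᵢ(x)
where Lᵢ(x) = Π_{j≠i} (x - xⱼ)/(xᵢ - xⱼ)

L_0(4.5) = (4.5 - 4)/(1 - 4) × (4.5 - 7)/(1 - 7) × (4.5 - 10)/(1 - 10) × (4.5 - 13)/(1 - 13) = -0.030060
L_1(4.5) = (4.5 - 1)/(4 - 1) × (4.5 - 7)/(4 - 7) × (4.5 - 10)/(4 - 10) × (4.5 - 13)/(4 - 13) = 0.841692
L_2(4.5) = (4.5 - 1)/(7 - 1) × (4.5 - 4)/(7 - 4) × (4.5 - 10)/(7 - 10) × (4.5 - 13)/(7 - 13) = 0.252508
L_3(4.5) = (4.5 - 1)/(10 - 1) × (4.5 - 4)/(10 - 4) × (4.5 - 7)/(10 - 7) × (4.5 - 13)/(10 - 13) = -0.076517
L_4(4.5) = (4.5 - 1)/(13 - 1) × (4.5 - 4)/(13 - 4) × (4.5 - 7)/(13 - 7) × (4.5 - 10)/(13 - 10) = 0.012378

P(4.5) = (-1)×L_0(4.5) + 17×L_1(4.5) + 10×L_2(4.5) + (-1)×L_3(4.5) + 18×L_4(4.5)
P(4.5) = 17.163227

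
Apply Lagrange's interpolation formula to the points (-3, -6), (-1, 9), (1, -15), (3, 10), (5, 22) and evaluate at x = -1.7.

Lagrange interpolation formula:
P(x) = Σ yᵢ × Lᵢ(x)
where Lᵢ(x) = Π_{j≠i} (x - xⱼ)/(xᵢ - xⱼ)

L_0(-1.7) = (-1.7 - (-1))/(-3 - (-1)) × (-1.7 - 1)/(-3 - 1) × (-1.7 - 3)/(-3 - 3) × (-1.7 - 5)/(-3 - 5) = 0.154990
L_1(-1.7) = (-1.7 - (-3))/(-1 - (-3)) × (-1.7 - 1)/(-1 - 1) × (-1.7 - 3)/(-1 - 3) × (-1.7 - 5)/(-1 - 5) = 1.151353
L_2(-1.7) = (-1.7 - (-3))/(1 - (-3)) × (-1.7 - (-1))/(1 - (-1)) × (-1.7 - 3)/(1 - 3) × (-1.7 - 5)/(1 - 5) = -0.447748
L_3(-1.7) = (-1.7 - (-3))/(3 - (-3)) × (-1.7 - (-1))/(3 - (-1)) × (-1.7 - 1)/(3 - 1) × (-1.7 - 5)/(3 - 5) = 0.171478
L_4(-1.7) = (-1.7 - (-3))/(5 - (-3)) × (-1.7 - (-1))/(5 - (-1)) × (-1.7 - 1)/(5 - 1) × (-1.7 - 3)/(5 - 3) = -0.030073

P(-1.7) = (-6)×L_0(-1.7) + 9×L_1(-1.7) + (-15)×L_2(-1.7) + 10×L_3(-1.7) + 22×L_4(-1.7)
P(-1.7) = 17.201648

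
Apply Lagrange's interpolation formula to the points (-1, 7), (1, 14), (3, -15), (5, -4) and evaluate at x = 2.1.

Lagrange interpolation formula:
P(x) = Σ yᵢ × Lᵢ(x)
where Lᵢ(x) = Π_{j≠i} (x - xⱼ)/(xᵢ - xⱼ)

L_0(2.1) = (2.1 - 1)/(-1 - 1) × (2.1 - 3)/(-1 - 3) × (2.1 - 5)/(-1 - 5) = -0.059812
L_1(2.1) = (2.1 - (-1))/(1 - (-1)) × (2.1 - 3)/(1 - 3) × (2.1 - 5)/(1 - 5) = 0.505687
L_2(2.1) = (2.1 - (-1))/(3 - (-1)) × (2.1 - 1)/(3 - 1) × (2.1 - 5)/(3 - 5) = 0.618063
L_3(2.1) = (2.1 - (-1))/(5 - (-1)) × (2.1 - 1)/(5 - 1) × (2.1 - 3)/(5 - 3) = -0.063938

P(2.1) = 7×L_0(2.1) + 14×L_1(2.1) + (-15)×L_2(2.1) + (-4)×L_3(2.1)
P(2.1) = -2.354250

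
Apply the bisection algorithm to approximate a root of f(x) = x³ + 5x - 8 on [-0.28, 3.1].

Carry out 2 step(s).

f(x) = x³ + 5x - 8
Initial interval: [-0.28, 3.1]

Iteration 1:
  c_1 = (-0.280000 + 3.100000)/2 = 1.410000
  f(c_1) = f(1.410000) = 1.853221
  f(a) × f(c) < 0, new interval: [-0.280000, 1.410000]
Iteration 2:
  c_2 = (-0.280000 + 1.410000)/2 = 0.565000
  f(c_2) = f(0.565000) = -4.994638
  f(a) × f(c) ≥ 0, new interval: [0.565000, 1.410000]

After 2 iteration(s), the approximation is c_2 = 0.565000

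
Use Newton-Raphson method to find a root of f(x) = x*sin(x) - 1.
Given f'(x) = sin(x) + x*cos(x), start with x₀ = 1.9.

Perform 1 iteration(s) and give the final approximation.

f(x) = x*sin(x) - 1
f'(x) = sin(x) + x*cos(x)
x₀ = 1.9

Newton-Raphson formula: x_{n+1} = x_n - f(x_n)/f'(x_n)

Iteration 1:
  f(1.900000) = 0.797970
  f'(1.900000) = 0.332050
  x_1 = 1.900000 - 0.797970/0.332050 = -0.503163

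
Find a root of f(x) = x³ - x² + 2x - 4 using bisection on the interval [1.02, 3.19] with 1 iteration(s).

f(x) = x³ - x² + 2x - 4
Initial interval: [1.02, 3.19]

Iteration 1:
  c_1 = (1.020000 + 3.190000)/2 = 2.105000
  f(c_1) = f(2.105000) = 5.106283
  f(a) × f(c) < 0, new interval: [1.020000, 2.105000]

After 1 iteration(s), the approximation is c_1 = 2.105000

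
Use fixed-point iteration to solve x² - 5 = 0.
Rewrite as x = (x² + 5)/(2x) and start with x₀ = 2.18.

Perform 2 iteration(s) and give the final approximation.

Equation: x² - 5 = 0
Fixed-point form: x = (x² + 5)/(2x)
x₀ = 2.18

x_1 = g(2.180000) = 2.236789
x_2 = g(2.236789) = 2.236068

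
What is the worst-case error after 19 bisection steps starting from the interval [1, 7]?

Bisection error bound: |error| ≤ (b-a)/2^n
|error| ≤ (7 - 1)/2^19 = 6/2^19
|error| ≤ 0.0000114441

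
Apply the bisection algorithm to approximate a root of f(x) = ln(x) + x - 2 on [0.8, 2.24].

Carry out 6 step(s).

f(x) = ln(x) + x - 2
Initial interval: [0.8, 2.24]

Iteration 1:
  c_1 = (0.800000 + 2.240000)/2 = 1.520000
  f(c_1) = f(1.520000) = -0.061290
  f(a) × f(c) ≥ 0, new interval: [1.520000, 2.240000]
Iteration 2:
  c_2 = (1.520000 + 2.240000)/2 = 1.880000
  f(c_2) = f(1.880000) = 0.511272
  f(a) × f(c) < 0, new interval: [1.520000, 1.880000]
Iteration 3:
  c_3 = (1.520000 + 1.880000)/2 = 1.700000
  f(c_3) = f(1.700000) = 0.230628
  f(a) × f(c) < 0, new interval: [1.520000, 1.700000]
Iteration 4:
  c_4 = (1.520000 + 1.700000)/2 = 1.610000
  f(c_4) = f(1.610000) = 0.086234
  f(a) × f(c) < 0, new interval: [1.520000, 1.610000]
Iteration 5:
  c_5 = (1.520000 + 1.610000)/2 = 1.565000
  f(c_5) = f(1.565000) = 0.012886
  f(a) × f(c) < 0, new interval: [1.520000, 1.565000]
Iteration 6:
  c_6 = (1.520000 + 1.565000)/2 = 1.542500
  f(c_6) = f(1.542500) = -0.024096
  f(a) × f(c) ≥ 0, new interval: [1.542500, 1.565000]

After 6 iteration(s), the approximation is c_6 = 1.542500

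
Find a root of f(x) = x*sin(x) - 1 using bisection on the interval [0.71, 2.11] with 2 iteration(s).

f(x) = x*sin(x) - 1
Initial interval: [0.71, 2.11]

Iteration 1:
  c_1 = (0.710000 + 2.110000)/2 = 1.410000
  f(c_1) = f(1.410000) = 0.391811
  f(a) × f(c) < 0, new interval: [0.710000, 1.410000]
Iteration 2:
  c_2 = (0.710000 + 1.410000)/2 = 1.060000
  f(c_2) = f(1.060000) = -0.075303
  f(a) × f(c) ≥ 0, new interval: [1.060000, 1.410000]

After 2 iteration(s), the approximation is c_2 = 1.060000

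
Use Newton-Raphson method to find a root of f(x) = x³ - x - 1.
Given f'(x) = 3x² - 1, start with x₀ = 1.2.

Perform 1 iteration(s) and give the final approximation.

f(x) = x³ - x - 1
f'(x) = 3x² - 1
x₀ = 1.2

Newton-Raphson formula: x_{n+1} = x_n - f(x_n)/f'(x_n)

Iteration 1:
  f(1.200000) = -0.472000
  f'(1.200000) = 3.320000
  x_1 = 1.200000 - (-0.472000)/3.320000 = 1.342169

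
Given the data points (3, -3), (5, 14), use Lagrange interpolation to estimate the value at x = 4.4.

Lagrange interpolation formula:
P(x) = Σ yᵢ × Lᵢ(x)
where Lᵢ(x) = Π_{j≠i} (x - xⱼ)/(xᵢ - xⱼ)

L_0(4.4) = (4.4 - 5)/(3 - 5) = 0.300000
L_1(4.4) = (4.4 - 3)/(5 - 3) = 0.700000

P(4.4) = (-3)×L_0(4.4) + 14×L_1(4.4)
P(4.4) = 8.900000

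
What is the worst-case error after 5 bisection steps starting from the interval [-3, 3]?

Bisection error bound: |error| ≤ (b-a)/2^n
|error| ≤ (3 - (-3))/2^5 = 6/2^5
|error| ≤ 0.1875000000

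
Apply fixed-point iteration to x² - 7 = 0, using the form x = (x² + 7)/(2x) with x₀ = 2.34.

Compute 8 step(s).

Equation: x² - 7 = 0
Fixed-point form: x = (x² + 7)/(2x)
x₀ = 2.34

x_1 = g(2.340000) = 2.665726
x_2 = g(2.665726) = 2.645826
x_3 = g(2.645826) = 2.645751
x_4 = g(2.645751) = 2.645751
x_5 = g(2.645751) = 2.645751
x_6 = g(2.645751) = 2.645751
x_7 = g(2.645751) = 2.645751
x_8 = g(2.645751) = 2.645751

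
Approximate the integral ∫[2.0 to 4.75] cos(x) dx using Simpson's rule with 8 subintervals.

f(x) = cos(x)
a = 2.0, b = 4.75, n = 8
h = (b - a)/n = 0.343750

Simpson's rule: (h/3)[f(x₀) + 4f(x₁) + 2f(x₂) + ... + f(xₙ)]

x_0 = 2.0000, f(x_0) = -0.416147, coefficient = 1
x_1 = 2.3438, f(x_1) = -0.698253, coefficient = 4
x_2 = 2.6875, f(x_2) = -0.898659, coefficient = 2
x_3 = 3.0312, f(x_3) = -0.993918, coefficient = 4
x_4 = 3.3750, f(x_4) = -0.972884, coefficient = 2
x_5 = 3.7188, f(x_5) = -0.838017, coefficient = 4
x_6 = 4.0625, f(x_6) = -0.605098, coefficient = 2
x_7 = 4.4062, f(x_7) = -0.301379, coefficient = 4
x_8 = 4.7500, f(x_8) = 0.037602, coefficient = 1

I ≈ (0.343750/3) × -16.658098 = -1.908740
Exact value: -1.908590
Error: 0.000150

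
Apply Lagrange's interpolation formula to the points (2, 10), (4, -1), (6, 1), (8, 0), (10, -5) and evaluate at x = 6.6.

Lagrange interpolation formula:
P(x) = Σ yᵢ × Lᵢ(x)
where Lᵢ(x) = Π_{j≠i} (x - xⱼ)/(xᵢ - xⱼ)

L_0(6.6) = (6.6 - 4)/(2 - 4) × (6.6 - 6)/(2 - 6) × (6.6 - 8)/(2 - 8) × (6.6 - 10)/(2 - 10) = 0.019337
L_1(6.6) = (6.6 - 2)/(4 - 2) × (6.6 - 6)/(4 - 6) × (6.6 - 8)/(4 - 8) × (6.6 - 10)/(4 - 10) = -0.136850
L_2(6.6) = (6.6 - 2)/(6 - 2) × (6.6 - 4)/(6 - 4) × (6.6 - 8)/(6 - 8) × (6.6 - 10)/(6 - 10) = 0.889525
L_3(6.6) = (6.6 - 2)/(8 - 2) × (6.6 - 4)/(8 - 4) × (6.6 - 6)/(8 - 6) × (6.6 - 10)/(8 - 10) = 0.254150
L_4(6.6) = (6.6 - 2)/(10 - 2) × (6.6 - 4)/(10 - 4) × (6.6 - 6)/(10 - 6) × (6.6 - 8)/(10 - 8) = -0.026162

P(6.6) = 10×L_0(6.6) + (-1)×L_1(6.6) + 1×L_2(6.6) + 0×L_3(6.6) + (-5)×L_4(6.6)
P(6.6) = 1.350562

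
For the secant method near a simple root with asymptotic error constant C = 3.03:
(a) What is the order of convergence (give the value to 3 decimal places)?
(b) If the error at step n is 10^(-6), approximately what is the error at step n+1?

(a) Secant method has superlinear convergence with order φ = (1+√5)/2 ≈ 1.618.
    This means |e_{n+1}| ≈ C|e_n|^1.618.

(b) With |e_n| = 10^(-6) and C = 3.03:
    |e_{n+1}| ≈ 3.03 × (10^(-6))^1.618 = 3.03 × 10^(-9.71)

(a) ≈ 1.618 (golden ratio); (b) |e_{n+1}| ≈ 5.933e-10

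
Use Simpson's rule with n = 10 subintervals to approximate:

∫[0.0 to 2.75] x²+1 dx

f(x) = x²+1
a = 0.0, b = 2.75, n = 10
h = (b - a)/n = 0.275000

Simpson's rule: (h/3)[f(x₀) + 4f(x₁) + 2f(x₂) + ... + f(xₙ)]

x_0 = 0.0000, f(x_0) = 1.000000, coefficient = 1
x_1 = 0.2750, f(x_1) = 1.075625, coefficient = 4
x_2 = 0.5500, f(x_2) = 1.302500, coefficient = 2
x_3 = 0.8250, f(x_3) = 1.680625, coefficient = 4
x_4 = 1.1000, f(x_4) = 2.210000, coefficient = 2
x_5 = 1.3750, f(x_5) = 2.890625, coefficient = 4
x_6 = 1.6500, f(x_6) = 3.722500, coefficient = 2
x_7 = 1.9250, f(x_7) = 4.705625, coefficient = 4
x_8 = 2.2000, f(x_8) = 5.840000, coefficient = 2
x_9 = 2.4750, f(x_9) = 7.125625, coefficient = 4
x_10 = 2.7500, f(x_10) = 8.562500, coefficient = 1

I ≈ (0.275000/3) × 105.625000 = 9.682292
Exact value: 9.682292
Error: 0.000000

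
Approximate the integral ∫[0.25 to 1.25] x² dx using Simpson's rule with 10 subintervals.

f(x) = x²
a = 0.25, b = 1.25, n = 10
h = (b - a)/n = 0.100000

Simpson's rule: (h/3)[f(x₀) + 4f(x₁) + 2f(x₂) + ... + f(xₙ)]

x_0 = 0.2500, f(x_0) = 0.062500, coefficient = 1
x_1 = 0.3500, f(x_1) = 0.122500, coefficient = 4
x_2 = 0.4500, f(x_2) = 0.202500, coefficient = 2
x_3 = 0.5500, f(x_3) = 0.302500, coefficient = 4
x_4 = 0.6500, f(x_4) = 0.422500, coefficient = 2
x_5 = 0.7500, f(x_5) = 0.562500, coefficient = 4
x_6 = 0.8500, f(x_6) = 0.722500, coefficient = 2
x_7 = 0.9500, f(x_7) = 0.902500, coefficient = 4
x_8 = 1.0500, f(x_8) = 1.102500, coefficient = 2
x_9 = 1.1500, f(x_9) = 1.322500, coefficient = 4
x_10 = 1.2500, f(x_10) = 1.562500, coefficient = 1

I ≈ (0.100000/3) × 19.375000 = 0.645833
Exact value: 0.645833
Error: 0.000000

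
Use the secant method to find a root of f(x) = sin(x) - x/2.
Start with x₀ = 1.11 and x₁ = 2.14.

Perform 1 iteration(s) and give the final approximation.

f(x) = sin(x) - x/2
x₀ = 1.11, x₁ = 2.14

Secant formula: x_{n+1} = x_n - f(x_n)(x_n - x_{n-1})/(f(x_n) - f(x_{n-1}))

Iteration 1:
  f(1.110000) = 0.340699
  f(2.140000) = -0.227670
  x_2 = 2.140000 - (-0.227670)×(2.140000 - 1.110000)/(-0.227670 - 0.340699)
       = 1.727416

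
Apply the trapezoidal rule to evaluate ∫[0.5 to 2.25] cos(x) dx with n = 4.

f(x) = cos(x)
a = 0.5, b = 2.25, n = 4
h = (b - a)/n = 0.437500

Trapezoidal rule: (h/2)[f(x₀) + 2f(x₁) + 2f(x₂) + ... + f(xₙ)]

x_0 = 0.5000, f(x_0) = 0.877583, coefficient = 1
x_1 = 0.9375, f(x_1) = 0.591805, coefficient = 2
x_2 = 1.3750, f(x_2) = 0.194548, coefficient = 2
x_3 = 1.8125, f(x_3) = -0.239357, coefficient = 2
x_4 = 2.2500, f(x_4) = -0.628174, coefficient = 1

I ≈ (0.437500/2) × 1.343400 = 0.293869
Exact value: 0.298648
Error: 0.004779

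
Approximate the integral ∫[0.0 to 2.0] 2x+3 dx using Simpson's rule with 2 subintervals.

f(x) = 2x+3
a = 0.0, b = 2.0, n = 2
h = (b - a)/n = 1.000000

Simpson's rule: (h/3)[f(x₀) + 4f(x₁) + 2f(x₂) + ... + f(xₙ)]

x_0 = 0.0000, f(x_0) = 3.000000, coefficient = 1
x_1 = 1.0000, f(x_1) = 5.000000, coefficient = 4
x_2 = 2.0000, f(x_2) = 7.000000, coefficient = 1

I ≈ (1.000000/3) × 30.000000 = 10.000000
Exact value: 10.000000
Error: 0.000000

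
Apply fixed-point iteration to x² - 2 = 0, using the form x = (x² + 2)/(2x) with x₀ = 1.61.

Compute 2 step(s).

Equation: x² - 2 = 0
Fixed-point form: x = (x² + 2)/(2x)
x₀ = 1.61

x_1 = g(1.610000) = 1.426118
x_2 = g(1.426118) = 1.414263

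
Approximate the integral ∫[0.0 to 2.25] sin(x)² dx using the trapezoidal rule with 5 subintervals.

f(x) = sin(x)²
a = 0.0, b = 2.25, n = 5
h = (b - a)/n = 0.450000

Trapezoidal rule: (h/2)[f(x₀) + 2f(x₁) + 2f(x₂) + ... + f(xₙ)]

x_0 = 0.0000, f(x_0) = 0.000000, coefficient = 1
x_1 = 0.4500, f(x_1) = 0.189195, coefficient = 2
x_2 = 0.9000, f(x_2) = 0.613601, coefficient = 2
x_3 = 1.3500, f(x_3) = 0.952036, coefficient = 2
x_4 = 1.8000, f(x_4) = 0.948379, coefficient = 2
x_5 = 2.2500, f(x_5) = 0.605398, coefficient = 1

I ≈ (0.450000/2) × 6.011821 = 1.352660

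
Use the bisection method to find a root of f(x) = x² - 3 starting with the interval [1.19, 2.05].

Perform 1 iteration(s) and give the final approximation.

f(x) = x² - 3
Initial interval: [1.19, 2.05]

Iteration 1:
  c_1 = (1.190000 + 2.050000)/2 = 1.620000
  f(c_1) = f(1.620000) = -0.375600
  f(a) × f(c) ≥ 0, new interval: [1.620000, 2.050000]

After 1 iteration(s), the approximation is c_1 = 1.620000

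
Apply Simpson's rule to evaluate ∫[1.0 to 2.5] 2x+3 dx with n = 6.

f(x) = 2x+3
a = 1.0, b = 2.5, n = 6
h = (b - a)/n = 0.250000

Simpson's rule: (h/3)[f(x₀) + 4f(x₁) + 2f(x₂) + ... + f(xₙ)]

x_0 = 1.0000, f(x_0) = 5.000000, coefficient = 1
x_1 = 1.2500, f(x_1) = 5.500000, coefficient = 4
x_2 = 1.5000, f(x_2) = 6.000000, coefficient = 2
x_3 = 1.7500, f(x_3) = 6.500000, coefficient = 4
x_4 = 2.0000, f(x_4) = 7.000000, coefficient = 2
x_5 = 2.2500, f(x_5) = 7.500000, coefficient = 4
x_6 = 2.5000, f(x_6) = 8.000000, coefficient = 1

I ≈ (0.250000/3) × 117.000000 = 9.750000
Exact value: 9.750000
Error: 0.000000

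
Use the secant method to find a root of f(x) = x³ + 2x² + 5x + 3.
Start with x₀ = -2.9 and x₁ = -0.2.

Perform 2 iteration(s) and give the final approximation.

f(x) = x³ + 2x² + 5x + 3
x₀ = -2.9, x₁ = -0.2

Secant formula: x_{n+1} = x_n - f(x_n)(x_n - x_{n-1})/(f(x_n) - f(x_{n-1}))

Iteration 1:
  f(-2.900000) = -19.069000
  f(-0.200000) = 2.072000
  x_2 = -0.200000 - 2.072000×(-0.200000 - (-2.900000))/(2.072000 - (-19.069000))
       = -0.464623
Iteration 2:
  f(-0.200000) = 2.072000
  f(-0.464623) = 1.008333
  x_3 = -0.464623 - 1.008333×(-0.464623 - (-0.200000))/(1.008333 - 2.072000)
       = -0.715480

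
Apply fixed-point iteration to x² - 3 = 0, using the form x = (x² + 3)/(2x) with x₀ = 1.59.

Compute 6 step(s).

Equation: x² - 3 = 0
Fixed-point form: x = (x² + 3)/(2x)
x₀ = 1.59

x_1 = g(1.590000) = 1.738396
x_2 = g(1.738396) = 1.732062
x_3 = g(1.732062) = 1.732051
x_4 = g(1.732051) = 1.732051
x_5 = g(1.732051) = 1.732051
x_6 = g(1.732051) = 1.732051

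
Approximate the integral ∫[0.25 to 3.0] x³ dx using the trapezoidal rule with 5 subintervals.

f(x) = x³
a = 0.25, b = 3.0, n = 5
h = (b - a)/n = 0.550000

Trapezoidal rule: (h/2)[f(x₀) + 2f(x₁) + 2f(x₂) + ... + f(xₙ)]

x_0 = 0.2500, f(x_0) = 0.015625, coefficient = 1
x_1 = 0.8000, f(x_1) = 0.512000, coefficient = 2
x_2 = 1.3500, f(x_2) = 2.460375, coefficient = 2
x_3 = 1.9000, f(x_3) = 6.859000, coefficient = 2
x_4 = 2.4500, f(x_4) = 14.706125, coefficient = 2
x_5 = 3.0000, f(x_5) = 27.000000, coefficient = 1

I ≈ (0.550000/2) × 76.090625 = 20.924922
Exact value: 20.249023
Error: 0.675898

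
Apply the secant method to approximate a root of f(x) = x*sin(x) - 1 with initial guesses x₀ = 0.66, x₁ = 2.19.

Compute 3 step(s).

f(x) = x*sin(x) - 1
x₀ = 0.66, x₁ = 2.19

Secant formula: x_{n+1} = x_n - f(x_n)(x_n - x_{n-1})/(f(x_n) - f(x_{n-1}))

Iteration 1:
  f(0.660000) = -0.595343
  f(2.190000) = 0.783407
  x_2 = 2.190000 - 0.783407×(2.190000 - 0.660000)/(0.783407 - (-0.595343))
       = 1.320653
Iteration 2:
  f(2.190000) = 0.783407
  f(1.320653) = 0.279550
  x_3 = 1.320653 - 0.279550×(1.320653 - 2.190000)/(0.279550 - 0.783407)
       = 0.838321
Iteration 3:
  f(1.320653) = 0.279550
  f(0.838321) = -0.376690
  x_4 = 0.838321 - (-0.376690)×(0.838321 - 1.320653)/(-0.376690 - 0.279550)
       = 1.115186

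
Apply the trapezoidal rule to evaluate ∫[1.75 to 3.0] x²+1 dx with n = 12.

f(x) = x²+1
a = 1.75, b = 3.0, n = 12
h = (b - a)/n = 0.104167

Trapezoidal rule: (h/2)[f(x₀) + 2f(x₁) + 2f(x₂) + ... + f(xₙ)]

x_0 = 1.7500, f(x_0) = 4.062500, coefficient = 1
x_1 = 1.8542, f(x_1) = 4.437934, coefficient = 2
x_2 = 1.9583, f(x_2) = 4.835069, coefficient = 2
x_3 = 2.0625, f(x_3) = 5.253906, coefficient = 2
x_4 = 2.1667, f(x_4) = 5.694444, coefficient = 2
x_5 = 2.2708, f(x_5) = 6.156684, coefficient = 2
x_6 = 2.3750, f(x_6) = 6.640625, coefficient = 2
x_7 = 2.4792, f(x_7) = 7.146267, coefficient = 2
x_8 = 2.5833, f(x_8) = 7.673611, coefficient = 2
x_9 = 2.6875, f(x_9) = 8.222656, coefficient = 2
x_10 = 2.7917, f(x_10) = 8.793403, coefficient = 2
x_11 = 2.8958, f(x_11) = 9.385851, coefficient = 2
x_12 = 3.0000, f(x_12) = 10.000000, coefficient = 1

I ≈ (0.104167/2) × 162.543403 = 8.465802
Exact value: 8.463542
Error: 0.002261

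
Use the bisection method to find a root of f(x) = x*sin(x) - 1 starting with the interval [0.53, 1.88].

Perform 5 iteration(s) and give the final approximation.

f(x) = x*sin(x) - 1
Initial interval: [0.53, 1.88]

Iteration 1:
  c_1 = (0.530000 + 1.880000)/2 = 1.205000
  f(c_1) = f(1.205000) = 0.125276
  f(a) × f(c) < 0, new interval: [0.530000, 1.205000]
Iteration 2:
  c_2 = (0.530000 + 1.205000)/2 = 0.867500
  f(c_2) = f(0.867500) = -0.338345
  f(a) × f(c) ≥ 0, new interval: [0.867500, 1.205000]
Iteration 3:
  c_3 = (0.867500 + 1.205000)/2 = 1.036250
  f(c_3) = f(1.036250) = -0.108307
  f(a) × f(c) ≥ 0, new interval: [1.036250, 1.205000]
Iteration 4:
  c_4 = (1.036250 + 1.205000)/2 = 1.120625
  f(c_4) = f(1.120625) = 0.008980
  f(a) × f(c) < 0, new interval: [1.036250, 1.120625]
Iteration 5:
  c_5 = (1.036250 + 1.120625)/2 = 1.078438
  f(c_5) = f(1.078438) = -0.049659
  f(a) × f(c) ≥ 0, new interval: [1.078438, 1.120625]

After 5 iteration(s), the approximation is c_5 = 1.078438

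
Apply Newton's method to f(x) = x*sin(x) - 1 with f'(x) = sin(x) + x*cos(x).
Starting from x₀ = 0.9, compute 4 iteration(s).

f(x) = x*sin(x) - 1
f'(x) = sin(x) + x*cos(x)
x₀ = 0.9

Newton-Raphson formula: x_{n+1} = x_n - f(x_n)/f'(x_n)

Iteration 1:
  f(0.900000) = -0.295006
  f'(0.900000) = 1.342776
  x_1 = 0.900000 - (-0.295006)/1.342776 = 1.119698
Iteration 2:
  f(1.119698) = 0.007694
  f'(1.119698) = 1.388106
  x_2 = 1.119698 - 0.007694/1.388106 = 1.114156
Iteration 3:
  f(1.114156) = -0.000002
  f'(1.114156) = 1.388810
  x_3 = 1.114156 - (-0.000002)/1.388810 = 1.114157
Iteration 4:
  f(1.114157) = 0.000000
  f'(1.114157) = 1.388809
  x_4 = 1.114157 - 0.000000/1.388809 = 1.114157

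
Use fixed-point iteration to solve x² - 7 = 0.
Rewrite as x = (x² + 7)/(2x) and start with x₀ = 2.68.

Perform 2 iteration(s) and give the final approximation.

Equation: x² - 7 = 0
Fixed-point form: x = (x² + 7)/(2x)
x₀ = 2.68

x_1 = g(2.680000) = 2.645970
x_2 = g(2.645970) = 2.645751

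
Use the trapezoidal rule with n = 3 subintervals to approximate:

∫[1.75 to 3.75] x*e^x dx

f(x) = x*e^x
a = 1.75, b = 3.75, n = 3
h = (b - a)/n = 0.666667

Trapezoidal rule: (h/2)[f(x₀) + 2f(x₁) + 2f(x₂) + ... + f(xₙ)]

x_0 = 1.7500, f(x_0) = 10.070555, coefficient = 1
x_1 = 2.4167, f(x_1) = 27.087053, coefficient = 2
x_2 = 3.0833, f(x_2) = 67.312409, coefficient = 2
x_3 = 3.7500, f(x_3) = 159.454058, coefficient = 1

I ≈ (0.666667/2) × 358.323534 = 119.441178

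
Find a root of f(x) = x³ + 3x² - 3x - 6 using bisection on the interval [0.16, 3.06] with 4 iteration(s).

f(x) = x³ + 3x² - 3x - 6
Initial interval: [0.16, 3.06]

Iteration 1:
  c_1 = (0.160000 + 3.060000)/2 = 1.610000
  f(c_1) = f(1.610000) = 1.119581
  f(a) × f(c) < 0, new interval: [0.160000, 1.610000]
Iteration 2:
  c_2 = (0.160000 + 1.610000)/2 = 0.885000
  f(c_2) = f(0.885000) = -5.612171
  f(a) × f(c) ≥ 0, new interval: [0.885000, 1.610000]
Iteration 3:
  c_3 = (0.885000 + 1.610000)/2 = 1.247500
  f(c_3) = f(1.247500) = -3.132302
  f(a) × f(c) ≥ 0, new interval: [1.247500, 1.610000]
Iteration 4:
  c_4 = (1.247500 + 1.610000)/2 = 1.428750
  f(c_4) = f(1.428750) = -1.245725
  f(a) × f(c) ≥ 0, new interval: [1.428750, 1.610000]

After 4 iteration(s), the approximation is c_4 = 1.428750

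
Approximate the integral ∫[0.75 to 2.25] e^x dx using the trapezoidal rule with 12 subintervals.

f(x) = e^x
a = 0.75, b = 2.25, n = 12
h = (b - a)/n = 0.125000

Trapezoidal rule: (h/2)[f(x₀) + 2f(x₁) + 2f(x₂) + ... + f(xₙ)]

x_0 = 0.7500, f(x_0) = 2.117000, coefficient = 1
x_1 = 0.8750, f(x_1) = 2.398875, coefficient = 2
x_2 = 1.0000, f(x_2) = 2.718282, coefficient = 2
x_3 = 1.1250, f(x_3) = 3.080217, coefficient = 2
x_4 = 1.2500, f(x_4) = 3.490343, coefficient = 2
x_5 = 1.3750, f(x_5) = 3.955077, coefficient = 2
x_6 = 1.5000, f(x_6) = 4.481689, coefficient = 2
x_7 = 1.6250, f(x_7) = 5.078419, coefficient = 2
x_8 = 1.7500, f(x_8) = 5.754603, coefficient = 2
x_9 = 1.8750, f(x_9) = 6.520819, coefficient = 2
x_10 = 2.0000, f(x_10) = 7.389056, coefficient = 2
x_11 = 2.1250, f(x_11) = 8.372897, coefficient = 2
x_12 = 2.2500, f(x_12) = 9.487736, coefficient = 1

I ≈ (0.125000/2) × 118.085290 = 7.380331
Exact value: 7.370736
Error: 0.009595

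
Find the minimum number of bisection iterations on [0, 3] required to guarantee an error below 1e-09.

We need (b-a)/2^n ≤ 1e-09
(3 - 0)/2^n ≤ 1e-09
3/2^n ≤ 1e-09
2^n ≥ 3000000000
n ≥ log₂(3000000000) = 31.48
n ≥ 32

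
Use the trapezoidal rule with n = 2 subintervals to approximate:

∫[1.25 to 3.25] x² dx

f(x) = x²
a = 1.25, b = 3.25, n = 2
h = (b - a)/n = 1.000000

Trapezoidal rule: (h/2)[f(x₀) + 2f(x₁) + 2f(x₂) + ... + f(xₙ)]

x_0 = 1.2500, f(x_0) = 1.562500, coefficient = 1
x_1 = 2.2500, f(x_1) = 5.062500, coefficient = 2
x_2 = 3.2500, f(x_2) = 10.562500, coefficient = 1

I ≈ (1.000000/2) × 22.250000 = 11.125000
Exact value: 10.791667
Error: 0.333333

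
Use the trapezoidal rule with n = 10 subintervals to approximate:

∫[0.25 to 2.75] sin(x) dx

f(x) = sin(x)
a = 0.25, b = 2.75, n = 10
h = (b - a)/n = 0.250000

Trapezoidal rule: (h/2)[f(x₀) + 2f(x₁) + 2f(x₂) + ... + f(xₙ)]

x_0 = 0.2500, f(x_0) = 0.247404, coefficient = 1
x_1 = 0.5000, f(x_1) = 0.479426, coefficient = 2
x_2 = 0.7500, f(x_2) = 0.681639, coefficient = 2
x_3 = 1.0000, f(x_3) = 0.841471, coefficient = 2
x_4 = 1.2500, f(x_4) = 0.948985, coefficient = 2
x_5 = 1.5000, f(x_5) = 0.997495, coefficient = 2
x_6 = 1.7500, f(x_6) = 0.983986, coefficient = 2
x_7 = 2.0000, f(x_7) = 0.909297, coefficient = 2
x_8 = 2.2500, f(x_8) = 0.778073, coefficient = 2
x_9 = 2.5000, f(x_9) = 0.598472, coefficient = 2
x_10 = 2.7500, f(x_10) = 0.381661, coefficient = 1

I ≈ (0.250000/2) × 15.066752 = 1.883344
Exact value: 1.893215
Error: 0.009871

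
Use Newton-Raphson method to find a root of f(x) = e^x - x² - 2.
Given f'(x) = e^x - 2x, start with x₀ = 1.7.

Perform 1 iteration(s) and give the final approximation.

f(x) = e^x - x² - 2
f'(x) = e^x - 2x
x₀ = 1.7

Newton-Raphson formula: x_{n+1} = x_n - f(x_n)/f'(x_n)

Iteration 1:
  f(1.700000) = 0.583947
  f'(1.700000) = 2.073947
  x_1 = 1.700000 - 0.583947/2.073947 = 1.418437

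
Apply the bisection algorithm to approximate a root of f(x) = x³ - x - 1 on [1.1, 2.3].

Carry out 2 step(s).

f(x) = x³ - x - 1
Initial interval: [1.1, 2.3]

Iteration 1:
  c_1 = (1.100000 + 2.300000)/2 = 1.700000
  f(c_1) = f(1.700000) = 2.213000
  f(a) × f(c) < 0, new interval: [1.100000, 1.700000]
Iteration 2:
  c_2 = (1.100000 + 1.700000)/2 = 1.400000
  f(c_2) = f(1.400000) = 0.344000
  f(a) × f(c) < 0, new interval: [1.100000, 1.400000]

After 2 iteration(s), the approximation is c_2 = 1.400000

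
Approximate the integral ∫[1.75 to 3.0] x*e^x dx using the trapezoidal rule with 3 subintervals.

f(x) = x*e^x
a = 1.75, b = 3.0, n = 3
h = (b - a)/n = 0.416667

Trapezoidal rule: (h/2)[f(x₀) + 2f(x₁) + 2f(x₂) + ... + f(xₙ)]

x_0 = 1.7500, f(x_0) = 10.070555, coefficient = 1
x_1 = 2.1667, f(x_1) = 18.913133, coefficient = 2
x_2 = 2.5833, f(x_2) = 34.206439, coefficient = 2
x_3 = 3.0000, f(x_3) = 60.256611, coefficient = 1

I ≈ (0.416667/2) × 176.566309 = 36.784648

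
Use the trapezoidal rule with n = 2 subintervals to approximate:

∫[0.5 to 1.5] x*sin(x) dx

f(x) = x*sin(x)
a = 0.5, b = 1.5, n = 2
h = (b - a)/n = 0.500000

Trapezoidal rule: (h/2)[f(x₀) + 2f(x₁) + 2f(x₂) + ... + f(xₙ)]

x_0 = 0.5000, f(x_0) = 0.239713, coefficient = 1
x_1 = 1.0000, f(x_1) = 0.841471, coefficient = 2
x_2 = 1.5000, f(x_2) = 1.496242, coefficient = 1

I ≈ (0.500000/2) × 3.418897 = 0.854724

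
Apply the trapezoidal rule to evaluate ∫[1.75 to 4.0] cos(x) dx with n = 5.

f(x) = cos(x)
a = 1.75, b = 4.0, n = 5
h = (b - a)/n = 0.450000

Trapezoidal rule: (h/2)[f(x₀) + 2f(x₁) + 2f(x₂) + ... + f(xₙ)]

x_0 = 1.7500, f(x_0) = -0.178246, coefficient = 1
x_1 = 2.2000, f(x_1) = -0.588501, coefficient = 2
x_2 = 2.6500, f(x_2) = -0.881582, coefficient = 2
x_3 = 3.1000, f(x_3) = -0.999135, coefficient = 2
x_4 = 3.5500, f(x_4) = -0.917755, coefficient = 2
x_5 = 4.0000, f(x_5) = -0.653644, coefficient = 1

I ≈ (0.450000/2) × -7.605836 = -1.711313
Exact value: -1.740788
Error: 0.029475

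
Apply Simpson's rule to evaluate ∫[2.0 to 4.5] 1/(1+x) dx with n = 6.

f(x) = 1/(1+x)
a = 2.0, b = 4.5, n = 6
h = (b - a)/n = 0.416667

Simpson's rule: (h/3)[f(x₀) + 4f(x₁) + 2f(x₂) + ... + f(xₙ)]

x_0 = 2.0000, f(x_0) = 0.333333, coefficient = 1
x_1 = 2.4167, f(x_1) = 0.292683, coefficient = 4
x_2 = 2.8333, f(x_2) = 0.260870, coefficient = 2
x_3 = 3.2500, f(x_3) = 0.235294, coefficient = 4
x_4 = 3.6667, f(x_4) = 0.214286, coefficient = 2
x_5 = 4.0833, f(x_5) = 0.196721, coefficient = 4
x_6 = 4.5000, f(x_6) = 0.181818, coefficient = 1

I ≈ (0.416667/3) × 4.364255 = 0.606147
Exact value: 0.606136
Error: 0.000011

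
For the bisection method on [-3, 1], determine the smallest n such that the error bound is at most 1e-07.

We need (b-a)/2^n ≤ 1e-07
(1 - (-3))/2^n ≤ 1e-07
4/2^n ≤ 1e-07
2^n ≥ 40000000
n ≥ log₂(40000000) = 25.25
n ≥ 26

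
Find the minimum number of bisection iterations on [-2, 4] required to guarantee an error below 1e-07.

We need (b-a)/2^n ≤ 1e-07
(4 - (-2))/2^n ≤ 1e-07
6/2^n ≤ 1e-07
2^n ≥ 60000000
n ≥ log₂(60000000) = 25.84
n ≥ 26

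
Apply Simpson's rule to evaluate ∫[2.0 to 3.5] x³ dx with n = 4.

f(x) = x³
a = 2.0, b = 3.5, n = 4
h = (b - a)/n = 0.375000

Simpson's rule: (h/3)[f(x₀) + 4f(x₁) + 2f(x₂) + ... + f(xₙ)]

x_0 = 2.0000, f(x_0) = 8.000000, coefficient = 1
x_1 = 2.3750, f(x_1) = 13.396484, coefficient = 4
x_2 = 2.7500, f(x_2) = 20.796875, coefficient = 2
x_3 = 3.1250, f(x_3) = 30.517578, coefficient = 4
x_4 = 3.5000, f(x_4) = 42.875000, coefficient = 1

I ≈ (0.375000/3) × 268.125000 = 33.515625
Exact value: 33.515625
Error: 0.000000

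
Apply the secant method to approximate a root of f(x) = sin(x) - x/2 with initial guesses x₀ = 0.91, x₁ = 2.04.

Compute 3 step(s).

f(x) = sin(x) - x/2
x₀ = 0.91, x₁ = 2.04

Secant formula: x_{n+1} = x_n - f(x_n)(x_n - x_{n-1})/(f(x_n) - f(x_{n-1}))

Iteration 1:
  f(0.910000) = 0.334504
  f(2.040000) = -0.128071
  x_2 = 2.040000 - (-0.128071)×(2.040000 - 0.910000)/(-0.128071 - 0.334504)
       = 1.727141
Iteration 2:
  f(2.040000) = -0.128071
  f(1.727141) = 0.124232
  x_3 = 1.727141 - 0.124232×(1.727141 - 2.040000)/(0.124232 - (-0.128071))
       = 1.881190
Iteration 3:
  f(1.727141) = 0.124232
  f(1.881190) = 0.011618
  x_4 = 1.881190 - 0.011618×(1.881190 - 1.727141)/(0.011618 - 0.124232)
       = 1.897083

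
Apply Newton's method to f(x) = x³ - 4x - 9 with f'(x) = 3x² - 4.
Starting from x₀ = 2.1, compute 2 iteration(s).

f(x) = x³ - 4x - 9
f'(x) = 3x² - 4
x₀ = 2.1

Newton-Raphson formula: x_{n+1} = x_n - f(x_n)/f'(x_n)

Iteration 1:
  f(2.100000) = -8.139000
  f'(2.100000) = 9.230000
  x_1 = 2.100000 - (-8.139000)/9.230000 = 2.981798
Iteration 2:
  f(2.981798) = 5.584341
  f'(2.981798) = 22.673367
  x_2 = 2.981798 - 5.584341/22.673367 = 2.735503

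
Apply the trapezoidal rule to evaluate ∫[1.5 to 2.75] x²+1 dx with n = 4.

f(x) = x²+1
a = 1.5, b = 2.75, n = 4
h = (b - a)/n = 0.312500

Trapezoidal rule: (h/2)[f(x₀) + 2f(x₁) + 2f(x₂) + ... + f(xₙ)]

x_0 = 1.5000, f(x_0) = 3.250000, coefficient = 1
x_1 = 1.8125, f(x_1) = 4.285156, coefficient = 2
x_2 = 2.1250, f(x_2) = 5.515625, coefficient = 2
x_3 = 2.4375, f(x_3) = 6.941406, coefficient = 2
x_4 = 2.7500, f(x_4) = 8.562500, coefficient = 1

I ≈ (0.312500/2) × 45.296875 = 7.077637
Exact value: 7.057292
Error: 0.020345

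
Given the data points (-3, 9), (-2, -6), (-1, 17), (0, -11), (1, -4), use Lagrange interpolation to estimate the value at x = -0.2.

Lagrange interpolation formula:
P(x) = Σ yᵢ × Lᵢ(x)
where Lᵢ(x) = Π_{j≠i} (x - xⱼ)/(xᵢ - xⱼ)

L_0(-0.2) = (-0.2 - (-2))/(-3 - (-2)) × (-0.2 - (-1))/(-3 - (-1)) × (-0.2 - 0)/(-3 - 0) × (-0.2 - 1)/(-3 - 1) = 0.014400
L_1(-0.2) = (-0.2 - (-3))/(-2 - (-3)) × (-0.2 - (-1))/(-2 - (-1)) × (-0.2 - 0)/(-2 - 0) × (-0.2 - 1)/(-2 - 1) = -0.089600
L_2(-0.2) = (-0.2 - (-3))/(-1 - (-3)) × (-0.2 - (-2))/(-1 - (-2)) × (-0.2 - 0)/(-1 - 0) × (-0.2 - 1)/(-1 - 1) = 0.302400
L_3(-0.2) = (-0.2 - (-3))/(0 - (-3)) × (-0.2 - (-2))/(0 - (-2)) × (-0.2 - (-1))/(0 - (-1)) × (-0.2 - 1)/(0 - 1) = 0.806400
L_4(-0.2) = (-0.2 - (-3))/(1 - (-3)) × (-0.2 - (-2))/(1 - (-2)) × (-0.2 - (-1))/(1 - (-1)) × (-0.2 - 0)/(1 - 0) = -0.033600

P(-0.2) = 9×L_0(-0.2) + (-6)×L_1(-0.2) + 17×L_2(-0.2) + (-11)×L_3(-0.2) + (-4)×L_4(-0.2)
P(-0.2) = -2.928000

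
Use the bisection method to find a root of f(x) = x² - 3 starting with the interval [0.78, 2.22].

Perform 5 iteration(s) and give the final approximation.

f(x) = x² - 3
Initial interval: [0.78, 2.22]

Iteration 1:
  c_1 = (0.780000 + 2.220000)/2 = 1.500000
  f(c_1) = f(1.500000) = -0.750000
  f(a) × f(c) ≥ 0, new interval: [1.500000, 2.220000]
Iteration 2:
  c_2 = (1.500000 + 2.220000)/2 = 1.860000
  f(c_2) = f(1.860000) = 0.459600
  f(a) × f(c) < 0, new interval: [1.500000, 1.860000]
Iteration 3:
  c_3 = (1.500000 + 1.860000)/2 = 1.680000
  f(c_3) = f(1.680000) = -0.177600
  f(a) × f(c) ≥ 0, new interval: [1.680000, 1.860000]
Iteration 4:
  c_4 = (1.680000 + 1.860000)/2 = 1.770000
  f(c_4) = f(1.770000) = 0.132900
  f(a) × f(c) < 0, new interval: [1.680000, 1.770000]
Iteration 5:
  c_5 = (1.680000 + 1.770000)/2 = 1.725000
  f(c_5) = f(1.725000) = -0.024375
  f(a) × f(c) ≥ 0, new interval: [1.725000, 1.770000]

After 5 iteration(s), the approximation is c_5 = 1.725000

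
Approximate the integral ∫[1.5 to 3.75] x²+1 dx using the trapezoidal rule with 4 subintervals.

f(x) = x²+1
a = 1.5, b = 3.75, n = 4
h = (b - a)/n = 0.562500

Trapezoidal rule: (h/2)[f(x₀) + 2f(x₁) + 2f(x₂) + ... + f(xₙ)]

x_0 = 1.5000, f(x_0) = 3.250000, coefficient = 1
x_1 = 2.0625, f(x_1) = 5.253906, coefficient = 2
x_2 = 2.6250, f(x_2) = 7.890625, coefficient = 2
x_3 = 3.1875, f(x_3) = 11.160156, coefficient = 2
x_4 = 3.7500, f(x_4) = 15.062500, coefficient = 1

I ≈ (0.562500/2) × 66.921875 = 18.821777
Exact value: 18.703125
Error: 0.118652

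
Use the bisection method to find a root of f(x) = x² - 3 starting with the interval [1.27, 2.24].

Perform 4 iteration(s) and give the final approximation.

f(x) = x² - 3
Initial interval: [1.27, 2.24]

Iteration 1:
  c_1 = (1.270000 + 2.240000)/2 = 1.755000
  f(c_1) = f(1.755000) = 0.080025
  f(a) × f(c) < 0, new interval: [1.270000, 1.755000]
Iteration 2:
  c_2 = (1.270000 + 1.755000)/2 = 1.512500
  f(c_2) = f(1.512500) = -0.712344
  f(a) × f(c) ≥ 0, new interval: [1.512500, 1.755000]
Iteration 3:
  c_3 = (1.512500 + 1.755000)/2 = 1.633750
  f(c_3) = f(1.633750) = -0.330861
  f(a) × f(c) ≥ 0, new interval: [1.633750, 1.755000]
Iteration 4:
  c_4 = (1.633750 + 1.755000)/2 = 1.694375
  f(c_4) = f(1.694375) = -0.129093
  f(a) × f(c) ≥ 0, new interval: [1.694375, 1.755000]

After 4 iteration(s), the approximation is c_4 = 1.694375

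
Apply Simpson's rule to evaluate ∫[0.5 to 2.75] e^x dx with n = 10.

f(x) = e^x
a = 0.5, b = 2.75, n = 10
h = (b - a)/n = 0.225000

Simpson's rule: (h/3)[f(x₀) + 4f(x₁) + 2f(x₂) + ... + f(xₙ)]

x_0 = 0.5000, f(x_0) = 1.648721, coefficient = 1
x_1 = 0.7250, f(x_1) = 2.064731, coefficient = 4
x_2 = 0.9500, f(x_2) = 2.585710, coefficient = 2
x_3 = 1.1750, f(x_3) = 3.238143, coefficient = 4
x_4 = 1.4000, f(x_4) = 4.055200, coefficient = 2
x_5 = 1.6250, f(x_5) = 5.078419, coefficient = 4
x_6 = 1.8500, f(x_6) = 6.359820, coefficient = 2
x_7 = 2.0750, f(x_7) = 7.964546, coefficient = 4
x_8 = 2.3000, f(x_8) = 9.974182, coefficient = 2
x_9 = 2.5250, f(x_9) = 12.490895, coefficient = 4
x_10 = 2.7500, f(x_10) = 15.642632, coefficient = 1

I ≈ (0.225000/3) × 186.588116 = 13.994109
Exact value: 13.993911
Error: 0.000198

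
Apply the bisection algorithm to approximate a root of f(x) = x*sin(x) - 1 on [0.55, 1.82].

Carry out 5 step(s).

f(x) = x*sin(x) - 1
Initial interval: [0.55, 1.82]

Iteration 1:
  c_1 = (0.550000 + 1.820000)/2 = 1.185000
  f(c_1) = f(1.185000) = 0.097901
  f(a) × f(c) < 0, new interval: [0.550000, 1.185000]
Iteration 2:
  c_2 = (0.550000 + 1.185000)/2 = 0.867500
  f(c_2) = f(0.867500) = -0.338345
  f(a) × f(c) ≥ 0, new interval: [0.867500, 1.185000]
Iteration 3:
  c_3 = (0.867500 + 1.185000)/2 = 1.026250
  f(c_3) = f(1.026250) = -0.122184
  f(a) × f(c) ≥ 0, new interval: [1.026250, 1.185000]
Iteration 4:
  c_4 = (1.026250 + 1.185000)/2 = 1.105625
  f(c_4) = f(1.105625) = -0.011853
  f(a) × f(c) ≥ 0, new interval: [1.105625, 1.185000]
Iteration 5:
  c_5 = (1.105625 + 1.185000)/2 = 1.145313
  f(c_5) = f(1.145313) = 0.043195
  f(a) × f(c) < 0, new interval: [1.105625, 1.145313]

After 5 iteration(s), the approximation is c_5 = 1.145313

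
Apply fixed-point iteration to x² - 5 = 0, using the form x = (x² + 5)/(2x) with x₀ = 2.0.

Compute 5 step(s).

Equation: x² - 5 = 0
Fixed-point form: x = (x² + 5)/(2x)
x₀ = 2.0

x_1 = g(2.000000) = 2.250000
x_2 = g(2.250000) = 2.236111
x_3 = g(2.236111) = 2.236068
x_4 = g(2.236068) = 2.236068
x_5 = g(2.236068) = 2.236068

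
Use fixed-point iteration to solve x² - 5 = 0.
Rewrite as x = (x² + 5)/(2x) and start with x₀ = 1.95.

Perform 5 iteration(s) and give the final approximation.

Equation: x² - 5 = 0
Fixed-point form: x = (x² + 5)/(2x)
x₀ = 1.95

x_1 = g(1.950000) = 2.257051
x_2 = g(2.257051) = 2.236166
x_3 = g(2.236166) = 2.236068
x_4 = g(2.236068) = 2.236068
x_5 = g(2.236068) = 2.236068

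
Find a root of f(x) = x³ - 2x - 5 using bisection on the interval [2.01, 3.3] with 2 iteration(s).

f(x) = x³ - 2x - 5
Initial interval: [2.01, 3.3]

Iteration 1:
  c_1 = (2.010000 + 3.300000)/2 = 2.655000
  f(c_1) = f(2.655000) = 8.405161
  f(a) × f(c) < 0, new interval: [2.010000, 2.655000]
Iteration 2:
  c_2 = (2.010000 + 2.655000)/2 = 2.332500
  f(c_2) = f(2.332500) = 3.025097
  f(a) × f(c) < 0, new interval: [2.010000, 2.332500]

After 2 iteration(s), the approximation is c_2 = 2.332500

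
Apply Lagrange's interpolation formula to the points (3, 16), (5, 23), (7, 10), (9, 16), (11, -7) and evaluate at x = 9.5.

Lagrange interpolation formula:
P(x) = Σ yᵢ × Lᵢ(x)
where Lᵢ(x) = Π_{j≠i} (x - xⱼ)/(xᵢ - xⱼ)

L_0(9.5) = (9.5 - 5)/(3 - 5) × (9.5 - 7)/(3 - 7) × (9.5 - 9)/(3 - 9) × (9.5 - 11)/(3 - 11) = -0.021973
L_1(9.5) = (9.5 - 3)/(5 - 3) × (9.5 - 7)/(5 - 7) × (9.5 - 9)/(5 - 9) × (9.5 - 11)/(5 - 11) = 0.126953
L_2(9.5) = (9.5 - 3)/(7 - 3) × (9.5 - 5)/(7 - 5) × (9.5 - 9)/(7 - 9) × (9.5 - 11)/(7 - 11) = -0.342773
L_3(9.5) = (9.5 - 3)/(9 - 3) × (9.5 - 5)/(9 - 5) × (9.5 - 7)/(9 - 7) × (9.5 - 11)/(9 - 11) = 1.142578
L_4(9.5) = (9.5 - 3)/(11 - 3) × (9.5 - 5)/(11 - 5) × (9.5 - 7)/(11 - 7) × (9.5 - 9)/(11 - 9) = 0.095215

P(9.5) = 16×L_0(9.5) + 23×L_1(9.5) + 10×L_2(9.5) + 16×L_3(9.5) + (-7)×L_4(9.5)
P(9.5) = 16.755371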